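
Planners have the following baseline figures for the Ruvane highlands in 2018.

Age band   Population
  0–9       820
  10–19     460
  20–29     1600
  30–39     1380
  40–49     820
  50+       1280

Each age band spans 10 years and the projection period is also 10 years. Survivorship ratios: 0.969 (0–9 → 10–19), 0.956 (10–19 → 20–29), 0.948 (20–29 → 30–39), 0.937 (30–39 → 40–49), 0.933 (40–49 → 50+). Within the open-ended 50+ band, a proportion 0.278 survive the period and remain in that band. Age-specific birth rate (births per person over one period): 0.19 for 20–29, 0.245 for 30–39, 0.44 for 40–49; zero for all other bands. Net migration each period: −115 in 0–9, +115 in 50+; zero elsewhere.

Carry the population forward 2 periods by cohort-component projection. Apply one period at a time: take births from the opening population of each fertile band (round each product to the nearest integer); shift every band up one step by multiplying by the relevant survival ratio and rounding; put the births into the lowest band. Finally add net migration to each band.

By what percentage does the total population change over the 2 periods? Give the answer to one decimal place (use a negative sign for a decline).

Period 1.
Births: 1600 × 0.19 = 304 ; 1380 × 0.245 = 338 ; 820 × 0.44 = 361 — total 1003
10–19: 820 × 0.969 = 795
20–29: 460 × 0.956 = 440
30–39: 1600 × 0.948 = 1517
40–49: 1380 × 0.937 = 1293
50+: 820 × 0.933 + 1280 × 0.278 = 765 + 356 = 1121
Net migration: 0–9 − 115 → 888; 50+ + 115 → 1236
Population now: 0–9=888, 10–19=795, 20–29=440, 30–39=1517, 40–49=1293, 50+=1236
Period 2.
Births: 440 × 0.19 = 84 ; 1517 × 0.245 = 372 ; 1293 × 0.44 = 569 — total 1025
10–19: 888 × 0.969 = 860
20–29: 795 × 0.956 = 760
30–39: 440 × 0.948 = 417
40–49: 1517 × 0.937 = 1421
50+: 1293 × 0.933 + 1236 × 0.278 = 1206 + 344 = 1550
Net migration: 0–9 − 115 → 910; 50+ + 115 → 1665
Population now: 0–9=910, 10–19=860, 20–29=760, 30–39=417, 40–49=1421, 50+=1665
Total: 6360 → 6033; change = -327; percentage change = -5.1%

-5.1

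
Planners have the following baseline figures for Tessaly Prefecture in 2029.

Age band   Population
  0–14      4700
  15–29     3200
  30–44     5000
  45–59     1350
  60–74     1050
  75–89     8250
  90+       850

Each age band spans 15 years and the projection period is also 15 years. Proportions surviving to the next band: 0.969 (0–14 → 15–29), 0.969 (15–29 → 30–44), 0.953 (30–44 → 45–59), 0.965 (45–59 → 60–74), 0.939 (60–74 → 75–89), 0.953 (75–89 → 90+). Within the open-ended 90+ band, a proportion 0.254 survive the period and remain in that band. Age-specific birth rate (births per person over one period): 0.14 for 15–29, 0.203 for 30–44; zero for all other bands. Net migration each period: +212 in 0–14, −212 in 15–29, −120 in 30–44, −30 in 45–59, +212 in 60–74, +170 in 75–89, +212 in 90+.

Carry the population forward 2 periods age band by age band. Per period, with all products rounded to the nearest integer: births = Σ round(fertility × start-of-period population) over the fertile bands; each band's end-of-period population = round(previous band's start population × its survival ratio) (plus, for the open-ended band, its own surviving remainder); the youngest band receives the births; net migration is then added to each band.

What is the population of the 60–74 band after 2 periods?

After projecting period 1:
Births: 3200 × 0.14 = 448  |  5000 × 0.203 = 1015 → 1463
15–29: 4700 × 0.969 = 4554
30–44: 3200 × 0.969 = 3101
45–59: 5000 × 0.953 = 4765
60–74: 1350 × 0.965 = 1303
75–89: 1050 × 0.939 = 986
90+: 8250 × 0.953 + 850 × 0.254 = 7862 + 216 = 8078
Net migration: 0–14 + 212 → 1675; 15–29 − 212 → 4342; 30–44 − 120 → 2981; 45–59 − 30 → 4735; 60–74 + 212 → 1515; 75–89 + 170 → 1156; 90+ + 212 → 8290
→ [1675, 4342, 2981, 4735, 1515, 1156, 8290]
After projecting period 2:
Births: 4342 × 0.14 = 608  |  2981 × 0.203 = 605 → 1213
15–29: 1675 × 0.969 = 1623
30–44: 4342 × 0.969 = 4207
45–59: 2981 × 0.953 = 2841
60–74: 4735 × 0.965 = 4569
75–89: 1515 × 0.939 = 1423
90+: 1156 × 0.953 + 8290 × 0.254 = 1102 + 2106 = 3208
Net migration: 0–14 + 212 → 1425; 15–29 − 212 → 1411; 30–44 − 120 → 4087; 45–59 − 30 → 2811; 60–74 + 212 → 4781; 75–89 + 170 → 1593; 90+ + 212 → 3420
→ [1425, 1411, 4087, 2811, 4781, 1593, 3420]

4781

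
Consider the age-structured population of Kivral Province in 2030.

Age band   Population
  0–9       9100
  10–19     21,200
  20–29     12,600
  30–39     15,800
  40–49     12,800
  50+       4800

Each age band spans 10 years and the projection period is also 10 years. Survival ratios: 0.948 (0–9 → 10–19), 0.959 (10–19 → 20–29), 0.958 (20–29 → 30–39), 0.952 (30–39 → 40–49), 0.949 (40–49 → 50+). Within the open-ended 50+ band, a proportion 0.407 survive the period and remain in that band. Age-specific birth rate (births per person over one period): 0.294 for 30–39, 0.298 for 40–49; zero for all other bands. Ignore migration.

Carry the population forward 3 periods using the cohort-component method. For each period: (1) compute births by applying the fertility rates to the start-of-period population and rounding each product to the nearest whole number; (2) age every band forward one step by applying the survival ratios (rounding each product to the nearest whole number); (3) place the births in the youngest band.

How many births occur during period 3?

Period 1.
Births: 15800 × 0.294 = 4645 ; 12800 × 0.298 = 3814 → 8459
10–19: 9100 × 0.948 = 8627
20–29: 21200 × 0.959 = 20331
30–39: 12600 × 0.958 = 12071
40–49: 15800 × 0.952 = 15042
50+: 12800 × 0.949 + 4800 × 0.407 = 12147 + 1954 = 14101
→ [8459, 8627, 20331, 12071, 15042, 14101]
Period 2.
Births: 12071 × 0.294 = 3549 ; 15042 × 0.298 = 4483 → 8032
10–19: 8459 × 0.948 = 8019
20–29: 8627 × 0.959 = 8273
30–39: 20331 × 0.958 = 19477
40–49: 12071 × 0.952 = 11492
50+: 15042 × 0.949 + 14101 × 0.407 = 14275 + 5739 = 20014
→ [8032, 8019, 8273, 19477, 11492, 20014]
Period 3.
Births: 19477 × 0.294 = 5726 ; 11492 × 0.298 = 3425 → 9151
10–19: 8032 × 0.948 = 7614
20–29: 8019 × 0.959 = 7690
30–39: 8273 × 0.958 = 7926
40–49: 19477 × 0.952 = 18542
50+: 11492 × 0.949 + 20014 × 0.407 = 10906 + 8146 = 19052
→ [9151, 7614, 7690, 7926, 18542, 19052]

9151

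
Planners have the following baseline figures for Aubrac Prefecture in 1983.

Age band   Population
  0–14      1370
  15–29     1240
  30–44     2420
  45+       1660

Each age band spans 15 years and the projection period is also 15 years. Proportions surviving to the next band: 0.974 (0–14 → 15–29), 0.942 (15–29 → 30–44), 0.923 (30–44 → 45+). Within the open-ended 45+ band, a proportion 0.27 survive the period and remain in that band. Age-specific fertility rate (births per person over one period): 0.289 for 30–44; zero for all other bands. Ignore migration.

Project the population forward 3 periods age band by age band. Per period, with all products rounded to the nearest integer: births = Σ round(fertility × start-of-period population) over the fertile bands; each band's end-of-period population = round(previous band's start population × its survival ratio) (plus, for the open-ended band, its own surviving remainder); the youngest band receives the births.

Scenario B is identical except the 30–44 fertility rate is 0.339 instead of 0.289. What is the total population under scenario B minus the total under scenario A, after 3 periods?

(Bands numbered youngest = 1 to oldest = 4.)
Period 1.
Births: 2420 × 0.289 = 699
Band 2: 1370 × 0.974 = 1334
Band 3: 1240 × 0.942 = 1168
Band 4: 2420 × 0.923 + 1660 × 0.27 = 2234 + 448 = 2682
Giving 699 / 1334 / 1168 / 2682.
Period 2.
Births: 1168 × 0.289 = 338
Band 2: 699 × 0.974 = 681
Band 3: 1334 × 0.942 = 1257
Band 4: 1168 × 0.923 + 2682 × 0.27 = 1078 + 724 = 1802
Giving 338 / 681 / 1257 / 1802.
Period 3.
Births: 1257 × 0.289 = 363
Band 2: 338 × 0.974 = 329
Band 3: 681 × 0.942 = 642
Band 4: 1257 × 0.923 + 1802 × 0.27 = 1160 + 487 = 1647
Giving 363 / 329 / 642 / 1647.
Scenario A total after 3 periods: 2981
Scenario B projection —
Period 1.
Births: 2420 × 0.339 = 820
Band 2: 1370 × 0.974 = 1334
Band 3: 1240 × 0.942 = 1168
Band 4: 2420 × 0.923 + 1660 × 0.27 = 2234 + 448 = 2682
Giving 820 / 1334 / 1168 / 2682.
Period 2.
Births: 1168 × 0.339 = 396
Band 2: 820 × 0.974 = 799
Band 3: 1334 × 0.942 = 1257
Band 4: 1168 × 0.923 + 2682 × 0.27 = 1078 + 724 = 1802
Giving 396 / 799 / 1257 / 1802.
Period 3.
Births: 1257 × 0.339 = 426
Band 2: 396 × 0.974 = 386
Band 3: 799 × 0.942 = 753
Band 4: 1257 × 0.923 + 1802 × 0.27 = 1160 + 487 = 1647
Giving 426 / 386 / 753 / 1647.
Scenario B total after 3 periods: 3212
Difference B − A = 3212 − 2981 = 231

231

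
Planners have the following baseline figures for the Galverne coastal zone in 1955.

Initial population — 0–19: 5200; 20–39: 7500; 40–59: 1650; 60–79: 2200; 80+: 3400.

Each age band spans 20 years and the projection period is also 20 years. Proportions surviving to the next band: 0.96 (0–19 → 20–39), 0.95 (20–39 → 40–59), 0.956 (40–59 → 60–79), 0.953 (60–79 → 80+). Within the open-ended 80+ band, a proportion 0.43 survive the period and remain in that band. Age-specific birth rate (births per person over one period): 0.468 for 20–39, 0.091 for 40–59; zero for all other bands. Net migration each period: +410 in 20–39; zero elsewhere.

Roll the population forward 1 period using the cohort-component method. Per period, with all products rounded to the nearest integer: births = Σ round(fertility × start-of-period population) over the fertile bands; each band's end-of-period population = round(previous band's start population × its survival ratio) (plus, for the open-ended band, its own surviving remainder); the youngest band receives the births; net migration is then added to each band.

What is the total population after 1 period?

Call the bands 1 to 5, youngest first.
— Period 1 —
Births: 7500 * 0.468 = 3510, 1650 * 0.091 = 150 ⇒ total 3660
Band 2: 5200 * 0.96 = 4992
Band 3: 7500 * 0.95 = 7125
Band 4: 1650 * 0.956 = 1577
Band 5: 2200 * 0.953 + 3400 * 0.43 = 2097 + 1462 = 3559
Net migration: Band 2 + 410 → 5402
End of period: [3660, 5402, 7125, 1577, 3559]
Total after period 1: 3660 + 5402 + 7125 + 1577 + 3559 = 21323

21323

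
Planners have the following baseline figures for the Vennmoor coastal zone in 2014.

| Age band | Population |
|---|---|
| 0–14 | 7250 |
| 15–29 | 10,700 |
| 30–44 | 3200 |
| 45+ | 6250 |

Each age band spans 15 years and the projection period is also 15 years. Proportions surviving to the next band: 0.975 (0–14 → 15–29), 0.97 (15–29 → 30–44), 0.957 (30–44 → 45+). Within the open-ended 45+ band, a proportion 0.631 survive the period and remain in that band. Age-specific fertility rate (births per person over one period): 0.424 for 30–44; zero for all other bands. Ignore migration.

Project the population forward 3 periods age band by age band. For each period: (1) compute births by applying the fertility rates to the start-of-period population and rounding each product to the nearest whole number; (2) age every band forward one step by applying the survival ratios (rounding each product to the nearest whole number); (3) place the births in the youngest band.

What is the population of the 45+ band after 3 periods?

15619

Call the groups 1 to 4, youngest first.
Period 1:
Births: 3200 × 0.424 = 1357
Group 2: 7250 × 0.975 = 7069
Group 3: 10700 × 0.97 = 10379
Group 4: 3200 × 0.957 + 6250 × 0.631 = 3062 + 3944 = 7006
End of period: [1357, 7069, 10379, 7006]
Period 2:
Births: 10379 × 0.424 = 4401
Group 2: 1357 × 0.975 = 1323
Group 3: 7069 × 0.97 = 6857
Group 4: 10379 × 0.957 + 7006 × 0.631 = 9933 + 4421 = 14354
End of period: [4401, 1323, 6857, 14354]
Period 3:
Births: 6857 × 0.424 = 2907
Group 2: 4401 × 0.975 = 4291
Group 3: 1323 × 0.97 = 1283
Group 4: 6857 × 0.957 + 14354 × 0.631 = 6562 + 9057 = 15619
End of period: [2907, 4291, 1283, 15619]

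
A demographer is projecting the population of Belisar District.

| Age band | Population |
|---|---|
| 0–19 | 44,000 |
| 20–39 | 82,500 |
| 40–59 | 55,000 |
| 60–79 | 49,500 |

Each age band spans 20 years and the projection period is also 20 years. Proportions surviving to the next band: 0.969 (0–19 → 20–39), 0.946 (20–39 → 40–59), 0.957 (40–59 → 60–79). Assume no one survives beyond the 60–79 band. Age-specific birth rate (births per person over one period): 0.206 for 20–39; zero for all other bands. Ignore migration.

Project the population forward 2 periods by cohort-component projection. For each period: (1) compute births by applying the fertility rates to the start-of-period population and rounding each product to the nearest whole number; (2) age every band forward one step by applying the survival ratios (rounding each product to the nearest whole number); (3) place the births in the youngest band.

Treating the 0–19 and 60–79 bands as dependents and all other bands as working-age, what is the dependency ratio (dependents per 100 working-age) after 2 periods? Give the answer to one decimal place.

Numbering the bands 1..4 from youngest to oldest:
— Period 1 —
Births: 82500 * 0.206 = 16995
Band 2: 44000 * 0.969 = 42636
Band 3: 82500 * 0.946 = 78045
Band 4: 55000 * 0.957 = 52635
End of period: [16995, 42636, 78045, 52635]
— Period 2 —
Births: 42636 * 0.206 = 8783
Band 2: 16995 * 0.969 = 16468
Band 3: 42636 * 0.946 = 40334
Band 4: 78045 * 0.957 = 74689
End of period: [8783, 16468, 40334, 74689]
Dependents (band 0–19 + band 60–79) = 8783 + 74689 = 83472; working-age = 56802; ratio = 83472/56802 × 100 = 147.0

147.0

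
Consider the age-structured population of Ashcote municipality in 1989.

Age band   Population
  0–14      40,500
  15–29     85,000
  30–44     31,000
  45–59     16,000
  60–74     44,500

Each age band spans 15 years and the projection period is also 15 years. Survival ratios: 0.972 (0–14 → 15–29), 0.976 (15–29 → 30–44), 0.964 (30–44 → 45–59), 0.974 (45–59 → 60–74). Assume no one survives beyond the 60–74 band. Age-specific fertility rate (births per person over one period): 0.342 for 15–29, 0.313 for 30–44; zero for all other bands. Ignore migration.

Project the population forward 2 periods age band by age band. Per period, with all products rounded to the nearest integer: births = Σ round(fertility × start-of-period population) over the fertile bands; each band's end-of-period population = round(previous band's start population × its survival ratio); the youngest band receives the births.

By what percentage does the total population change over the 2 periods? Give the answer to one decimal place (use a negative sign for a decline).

3.5

(Groups numbered youngest = 1 to oldest = 5.)
After projecting period 1:
Births: 85000 * 0.342 = 29070 ; 31000 * 0.313 = 9703 → total 38773
Group 2: 40500 * 0.972 = 39366
Group 3: 85000 * 0.976 = 82960
Group 4: 31000 * 0.964 = 29884
Group 5: 16000 * 0.974 = 15584
Population now: 0–14=38773, 15–29=39366, 30–44=82960, 45–59=29884, 60–74=15584
After projecting period 2:
Births: 39366 * 0.342 = 13463 ; 82960 * 0.313 = 25966 → total 39429
Group 2: 38773 * 0.972 = 37687
Group 3: 39366 * 0.976 = 38421
Group 4: 82960 * 0.964 = 79973
Group 5: 29884 * 0.974 = 29107
Population now: 0–14=39429, 15–29=37687, 30–44=38421, 45–59=79973, 60–74=29107
Total: 217000 → 224617; change = 7617; percentage change = 3.5%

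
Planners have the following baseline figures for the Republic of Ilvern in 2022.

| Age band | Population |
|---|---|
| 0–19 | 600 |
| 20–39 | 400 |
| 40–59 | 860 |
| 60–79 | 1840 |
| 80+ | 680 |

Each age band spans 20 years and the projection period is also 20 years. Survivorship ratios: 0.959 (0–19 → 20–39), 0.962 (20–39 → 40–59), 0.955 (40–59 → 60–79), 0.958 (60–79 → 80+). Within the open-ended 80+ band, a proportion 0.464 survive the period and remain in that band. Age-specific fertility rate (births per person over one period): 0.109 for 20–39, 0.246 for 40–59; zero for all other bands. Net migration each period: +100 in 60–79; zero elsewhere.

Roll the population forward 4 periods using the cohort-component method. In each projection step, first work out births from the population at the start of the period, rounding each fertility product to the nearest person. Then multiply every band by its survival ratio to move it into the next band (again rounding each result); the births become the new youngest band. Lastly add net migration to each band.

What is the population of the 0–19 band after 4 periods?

Numbering the groups 1..5 from youngest to oldest:
After projecting period 1:
Births: 400 × 0.109 = 44  |  860 × 0.246 = 212 — total 256
Group 2: 600 × 0.959 = 575
Group 3: 400 × 0.962 = 385
Group 4: 860 × 0.955 = 821
Group 5: 1840 × 0.958 + 680 × 0.464 = 1763 + 316 = 2079
Net migration: Group 4 + 100 → 921
End of period: [256, 575, 385, 921, 2079]
After projecting period 2:
Births: 575 × 0.109 = 63  |  385 × 0.246 = 95 — total 158
Group 2: 256 × 0.959 = 246
Group 3: 575 × 0.962 = 553
Group 4: 385 × 0.955 = 368
Group 5: 921 × 0.958 + 2079 × 0.464 = 882 + 965 = 1847
Net migration: Group 4 + 100 → 468
End of period: [158, 246, 553, 468, 1847]
After projecting period 3:
Births: 246 × 0.109 = 27  |  553 × 0.246 = 136 — total 163
Group 2: 158 × 0.959 = 152
Group 3: 246 × 0.962 = 237
Group 4: 553 × 0.955 = 528
Group 5: 468 × 0.958 + 1847 × 0.464 = 448 + 857 = 1305
Net migration: Group 4 + 100 → 628
End of period: [163, 152, 237, 628, 1305]
After projecting period 4:
Births: 152 × 0.109 = 17  |  237 × 0.246 = 58 — total 75
Group 2: 163 × 0.959 = 156
Group 3: 152 × 0.962 = 146
Group 4: 237 × 0.955 = 226
Group 5: 628 × 0.958 + 1305 × 0.464 = 602 + 606 = 1208
Net migration: Group 4 + 100 → 326
End of period: [75, 156, 146, 326, 1208]

75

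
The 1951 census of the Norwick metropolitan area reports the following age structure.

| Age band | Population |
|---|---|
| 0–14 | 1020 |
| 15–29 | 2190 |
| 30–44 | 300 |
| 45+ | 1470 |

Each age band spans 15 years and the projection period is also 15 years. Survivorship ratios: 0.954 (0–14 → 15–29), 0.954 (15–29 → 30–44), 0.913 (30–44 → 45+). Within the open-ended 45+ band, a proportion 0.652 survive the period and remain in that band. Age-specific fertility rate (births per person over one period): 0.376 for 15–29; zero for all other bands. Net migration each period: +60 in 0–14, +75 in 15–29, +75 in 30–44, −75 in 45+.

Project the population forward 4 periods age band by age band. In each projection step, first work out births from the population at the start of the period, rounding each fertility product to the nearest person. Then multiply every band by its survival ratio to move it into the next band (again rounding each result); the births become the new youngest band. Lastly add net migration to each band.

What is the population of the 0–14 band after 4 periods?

[period 1]
Births: 2190 × 0.376 = 823
15–29: 1020 × 0.954 = 973
30–44: 2190 × 0.954 = 2089
45+: 300 × 0.913 + 1470 × 0.652 = 274 + 958 = 1232
Net migration: 0–14 + 60 → 883; 15–29 + 75 → 1048; 30–44 + 75 → 2164; 45+ − 75 → 1157
Population now: 0–14=883, 15–29=1048, 30–44=2164, 45+=1157
[period 2]
Births: 1048 × 0.376 = 394
15–29: 883 × 0.954 = 842
30–44: 1048 × 0.954 = 1000
45+: 2164 × 0.913 + 1157 × 0.652 = 1976 + 754 = 2730
Net migration: 0–14 + 60 → 454; 15–29 + 75 → 917; 30–44 + 75 → 1075; 45+ − 75 → 2655
Population now: 0–14=454, 15–29=917, 30–44=1075, 45+=2655
[period 3]
Births: 917 × 0.376 = 345
15–29: 454 × 0.954 = 433
30–44: 917 × 0.954 = 875
45+: 1075 × 0.913 + 2655 × 0.652 = 981 + 1731 = 2712
Net migration: 0–14 + 60 → 405; 15–29 + 75 → 508; 30–44 + 75 → 950; 45+ − 75 → 2637
Population now: 0–14=405, 15–29=508, 30–44=950, 45+=2637
[period 4]
Births: 508 × 0.376 = 191
15–29: 405 × 0.954 = 386
30–44: 508 × 0.954 = 485
45+: 950 × 0.913 + 2637 × 0.652 = 867 + 1719 = 2586
Net migration: 0–14 + 60 → 251; 15–29 + 75 → 461; 30–44 + 75 → 560; 45+ − 75 → 2511
Population now: 0–14=251, 15–29=461, 30–44=560, 45+=2511

251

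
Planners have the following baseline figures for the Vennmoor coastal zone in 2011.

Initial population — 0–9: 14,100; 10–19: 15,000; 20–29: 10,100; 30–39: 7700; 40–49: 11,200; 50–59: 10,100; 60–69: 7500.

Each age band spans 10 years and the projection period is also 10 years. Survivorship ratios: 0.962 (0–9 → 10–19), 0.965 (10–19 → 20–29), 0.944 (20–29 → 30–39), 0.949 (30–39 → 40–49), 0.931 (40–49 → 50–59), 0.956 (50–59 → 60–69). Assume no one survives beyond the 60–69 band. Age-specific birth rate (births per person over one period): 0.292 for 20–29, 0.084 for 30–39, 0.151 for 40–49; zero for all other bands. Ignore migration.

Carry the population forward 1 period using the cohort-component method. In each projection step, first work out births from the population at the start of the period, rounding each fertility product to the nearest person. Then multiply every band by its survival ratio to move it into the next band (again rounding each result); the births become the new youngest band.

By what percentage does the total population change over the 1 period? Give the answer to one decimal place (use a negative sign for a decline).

Period 1:
Births: 10100 × 0.292 = 2949 ; 7700 × 0.084 = 647 ; 11200 × 0.151 = 1691 → total 5287
10–19: 14100 × 0.962 = 13564
20–29: 15000 × 0.965 = 14475
30–39: 10100 × 0.944 = 9534
40–49: 7700 × 0.949 = 7307
50–59: 11200 × 0.931 = 10427
60–69: 10100 × 0.956 = 9656
Population now: 0–9=5287, 10–19=13564, 20–29=14475, 30–39=9534, 40–49=7307, 50–59=10427, 60–69=9656
Total: 75700 → 70250; change = -5450; percentage change = -7.2%

-7.2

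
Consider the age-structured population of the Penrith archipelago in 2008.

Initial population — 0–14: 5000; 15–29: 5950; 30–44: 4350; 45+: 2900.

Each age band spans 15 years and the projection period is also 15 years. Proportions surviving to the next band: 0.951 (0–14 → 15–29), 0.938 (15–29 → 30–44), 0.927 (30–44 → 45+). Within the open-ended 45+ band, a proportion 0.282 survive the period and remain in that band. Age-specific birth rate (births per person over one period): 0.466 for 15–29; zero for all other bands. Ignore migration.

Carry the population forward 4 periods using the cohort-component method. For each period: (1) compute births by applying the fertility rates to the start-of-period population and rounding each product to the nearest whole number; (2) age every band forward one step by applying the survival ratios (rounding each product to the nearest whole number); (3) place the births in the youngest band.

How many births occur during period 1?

— Period 1 —
Births: 5950 * 0.466 = 2773
15–29: 5000 * 0.951 = 4755
30–44: 5950 * 0.938 = 5581
45+: 4350 * 0.927 + 2900 * 0.282 = 4032 + 818 = 4850
End of period: [2773, 4755, 5581, 4850]

2773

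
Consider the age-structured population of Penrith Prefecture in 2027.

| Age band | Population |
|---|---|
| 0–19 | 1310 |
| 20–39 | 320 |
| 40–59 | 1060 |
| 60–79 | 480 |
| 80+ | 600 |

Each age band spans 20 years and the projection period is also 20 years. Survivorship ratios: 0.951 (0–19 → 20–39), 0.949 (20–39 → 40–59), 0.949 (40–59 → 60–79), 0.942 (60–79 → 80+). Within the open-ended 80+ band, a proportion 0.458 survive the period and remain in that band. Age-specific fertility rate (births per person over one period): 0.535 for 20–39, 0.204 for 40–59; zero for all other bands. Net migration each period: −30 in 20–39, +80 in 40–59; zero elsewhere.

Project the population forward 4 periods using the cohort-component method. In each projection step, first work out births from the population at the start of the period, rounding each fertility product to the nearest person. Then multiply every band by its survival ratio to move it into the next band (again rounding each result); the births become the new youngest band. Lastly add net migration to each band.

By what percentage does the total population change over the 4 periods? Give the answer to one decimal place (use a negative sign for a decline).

-8.8

Numbering the groups 1..5 from youngest to oldest:
After projecting period 1:
Births: 320 * 0.535 = 171, 1060 * 0.204 = 216 → 387
Group 2: 1310 * 0.951 = 1246
Group 3: 320 * 0.949 = 304
Group 4: 1060 * 0.949 = 1006
Group 5: 480 * 0.942 + 600 * 0.458 = 452 + 275 = 727
Net migration: Group 2 − 30 → 1216; Group 3 + 80 → 384
End of period: [387, 1216, 384, 1006, 727]
After projecting period 2:
Births: 1216 * 0.535 = 651, 384 * 0.204 = 78 → 729
Group 2: 387 * 0.951 = 368
Group 3: 1216 * 0.949 = 1154
Group 4: 384 * 0.949 = 364
Group 5: 1006 * 0.942 + 727 * 0.458 = 948 + 333 = 1281
Net migration: Group 2 − 30 → 338; Group 3 + 80 → 1234
End of period: [729, 338, 1234, 364, 1281]
After projecting period 3:
Births: 338 * 0.535 = 181, 1234 * 0.204 = 252 → 433
Group 2: 729 * 0.951 = 693
Group 3: 338 * 0.949 = 321
Group 4: 1234 * 0.949 = 1171
Group 5: 364 * 0.942 + 1281 * 0.458 = 343 + 587 = 930
Net migration: Group 2 − 30 → 663; Group 3 + 80 → 401
End of period: [433, 663, 401, 1171, 930]
After projecting period 4:
Births: 663 * 0.535 = 355, 401 * 0.204 = 82 → 437
Group 2: 433 * 0.951 = 412
Group 3: 663 * 0.949 = 629
Group 4: 401 * 0.949 = 381
Group 5: 1171 * 0.942 + 930 * 0.458 = 1103 + 426 = 1529
Net migration: Group 2 − 30 → 382; Group 3 + 80 → 709
End of period: [437, 382, 709, 381, 1529]
Total: 3770 → 3438; change = -332; percentage change = -8.8%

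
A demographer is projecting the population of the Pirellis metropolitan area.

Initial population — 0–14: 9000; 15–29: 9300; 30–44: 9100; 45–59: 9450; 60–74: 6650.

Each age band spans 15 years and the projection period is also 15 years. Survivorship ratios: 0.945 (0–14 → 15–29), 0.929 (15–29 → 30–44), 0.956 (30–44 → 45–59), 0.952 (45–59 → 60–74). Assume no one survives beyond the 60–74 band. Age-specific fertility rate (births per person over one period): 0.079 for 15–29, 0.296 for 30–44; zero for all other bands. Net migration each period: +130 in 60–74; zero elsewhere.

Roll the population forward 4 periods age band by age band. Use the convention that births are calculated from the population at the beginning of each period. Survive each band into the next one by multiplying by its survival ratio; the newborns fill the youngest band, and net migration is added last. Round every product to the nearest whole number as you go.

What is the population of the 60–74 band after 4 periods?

7320

[period 1]
Births: 9300 × 0.079 = 735, 9100 × 0.296 = 2694 ⇒ total 3429
15–29: 9000 × 0.945 = 8505
30–44: 9300 × 0.929 = 8640
45–59: 9100 × 0.956 = 8700
60–74: 9450 × 0.952 = 8996
Net migration: 60–74 + 130 → 9126
→ [3429, 8505, 8640, 8700, 9126]
[period 2]
Births: 8505 × 0.079 = 672, 8640 × 0.296 = 2557 ⇒ total 3229
15–29: 3429 × 0.945 = 3240
30–44: 8505 × 0.929 = 7901
45–59: 8640 × 0.956 = 8260
60–74: 8700 × 0.952 = 8282
Net migration: 60–74 + 130 → 8412
→ [3229, 3240, 7901, 8260, 8412]
[period 3]
Births: 3240 × 0.079 = 256, 7901 × 0.296 = 2339 ⇒ total 2595
15–29: 3229 × 0.945 = 3051
30–44: 3240 × 0.929 = 3010
45–59: 7901 × 0.956 = 7553
60–74: 8260 × 0.952 = 7864
Net migration: 60–74 + 130 → 7994
→ [2595, 3051, 3010, 7553, 7994]
[period 4]
Births: 3051 × 0.079 = 241, 3010 × 0.296 = 891 ⇒ total 1132
15–29: 2595 × 0.945 = 2452
30–44: 3051 × 0.929 = 2834
45–59: 3010 × 0.956 = 2878
60–74: 7553 × 0.952 = 7190
Net migration: 60–74 + 130 → 7320
→ [1132, 2452, 2834, 2878, 7320]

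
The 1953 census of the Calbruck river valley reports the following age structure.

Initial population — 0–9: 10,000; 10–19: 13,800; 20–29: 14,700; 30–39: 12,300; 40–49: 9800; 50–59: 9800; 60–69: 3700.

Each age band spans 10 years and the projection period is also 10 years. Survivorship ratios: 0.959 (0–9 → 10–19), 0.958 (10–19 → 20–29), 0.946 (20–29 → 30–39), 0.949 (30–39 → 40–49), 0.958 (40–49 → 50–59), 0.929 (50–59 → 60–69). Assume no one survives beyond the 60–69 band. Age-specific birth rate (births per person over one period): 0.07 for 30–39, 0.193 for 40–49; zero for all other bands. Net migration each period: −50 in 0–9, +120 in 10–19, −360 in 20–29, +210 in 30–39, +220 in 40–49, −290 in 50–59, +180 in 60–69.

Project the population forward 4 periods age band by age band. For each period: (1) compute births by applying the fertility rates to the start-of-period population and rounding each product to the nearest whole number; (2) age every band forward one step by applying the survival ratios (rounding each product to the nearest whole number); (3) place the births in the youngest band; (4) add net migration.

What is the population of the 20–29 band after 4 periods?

— Period 1 —
Births: 12300 * 0.07 = 861  |  9800 * 0.193 = 1891 → 2752
10–19: 10000 * 0.959 = 9590
20–29: 13800 * 0.958 = 13220
30–39: 14700 * 0.946 = 13906
40–49: 12300 * 0.949 = 11673
50–59: 9800 * 0.958 = 9388
60–69: 9800 * 0.929 = 9104
Net migration: 0–9 − 50 → 2702; 10–19 + 120 → 9710; 20–29 − 360 → 12860; 30–39 + 210 → 14116; 40–49 + 220 → 11893; 50–59 − 290 → 9098; 60–69 + 180 → 9284
→ [2702, 9710, 12860, 14116, 11893, 9098, 9284]
— Period 2 —
Births: 14116 * 0.07 = 988  |  11893 * 0.193 = 2295 → 3283
10–19: 2702 * 0.959 = 2591
20–29: 9710 * 0.958 = 9302
30–39: 12860 * 0.946 = 12166
40–49: 14116 * 0.949 = 13396
50–59: 11893 * 0.958 = 11393
60–69: 9098 * 0.929 = 8452
Net migration: 0–9 − 50 → 3233; 10–19 + 120 → 2711; 20–29 − 360 → 8942; 30–39 + 210 → 12376; 40–49 + 220 → 13616; 50–59 − 290 → 11103; 60–69 + 180 → 8632
→ [3233, 2711, 8942, 12376, 13616, 11103, 8632]
— Period 3 —
Births: 12376 * 0.07 = 866  |  13616 * 0.193 = 2628 → 3494
10–19: 3233 * 0.959 = 3100
20–29: 2711 * 0.958 = 2597
30–39: 8942 * 0.946 = 8459
40–49: 12376 * 0.949 = 11745
50–59: 13616 * 0.958 = 13044
60–69: 11103 * 0.929 = 10315
Net migration: 0–9 − 50 → 3444; 10–19 + 120 → 3220; 20–29 − 360 → 2237; 30–39 + 210 → 8669; 40–49 + 220 → 11965; 50–59 − 290 → 12754; 60–69 + 180 → 10495
→ [3444, 3220, 2237, 8669, 11965, 12754, 10495]
— Period 4 —
Births: 8669 * 0.07 = 607  |  11965 * 0.193 = 2309 → 2916
10–19: 3444 * 0.959 = 3303
20–29: 3220 * 0.958 = 3085
30–39: 2237 * 0.946 = 2116
40–49: 8669 * 0.949 = 8227
50–59: 11965 * 0.958 = 11462
60–69: 12754 * 0.929 = 11848
Net migration: 0–9 − 50 → 2866; 10–19 + 120 → 3423; 20–29 − 360 → 2725; 30–39 + 210 → 2326; 40–49 + 220 → 8447; 50–59 − 290 → 11172; 60–69 + 180 → 12028
→ [2866, 3423, 2725, 2326, 8447, 11172, 12028]

2725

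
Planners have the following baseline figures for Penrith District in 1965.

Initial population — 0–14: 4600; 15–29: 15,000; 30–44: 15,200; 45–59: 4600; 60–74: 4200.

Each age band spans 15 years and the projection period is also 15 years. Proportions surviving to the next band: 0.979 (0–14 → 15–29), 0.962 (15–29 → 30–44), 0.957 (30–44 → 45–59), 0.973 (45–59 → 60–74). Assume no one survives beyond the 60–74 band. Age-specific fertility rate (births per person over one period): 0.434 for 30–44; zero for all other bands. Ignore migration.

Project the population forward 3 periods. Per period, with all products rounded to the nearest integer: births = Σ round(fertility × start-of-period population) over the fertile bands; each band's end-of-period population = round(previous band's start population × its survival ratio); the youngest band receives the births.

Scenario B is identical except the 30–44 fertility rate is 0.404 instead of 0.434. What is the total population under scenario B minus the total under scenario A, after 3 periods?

-982

— Period 1 —
Births: 15200 × 0.434 = 6597
15–29: 4600 × 0.979 = 4503
30–44: 15000 × 0.962 = 14430
45–59: 15200 × 0.957 = 14546
60–74: 4600 × 0.973 = 4476
Giving 6597 / 4503 / 14430 / 14546 / 4476.
— Period 2 —
Births: 14430 × 0.434 = 6263
15–29: 6597 × 0.979 = 6458
30–44: 4503 × 0.962 = 4332
45–59: 14430 × 0.957 = 13810
60–74: 14546 × 0.973 = 14153
Giving 6263 / 6458 / 4332 / 13810 / 14153.
— Period 3 —
Births: 4332 × 0.434 = 1880
15–29: 6263 × 0.979 = 6131
30–44: 6458 × 0.962 = 6213
45–59: 4332 × 0.957 = 4146
60–74: 13810 × 0.973 = 13437
Giving 1880 / 6131 / 6213 / 4146 / 13437.
Scenario A total after 3 periods: 31807
Scenario B projection —
— Period 1 —
Births: 15200 × 0.404 = 6141
15–29: 4600 × 0.979 = 4503
30–44: 15000 × 0.962 = 14430
45–59: 15200 × 0.957 = 14546
60–74: 4600 × 0.973 = 4476
Giving 6141 / 4503 / 14430 / 14546 / 4476.
— Period 2 —
Births: 14430 × 0.404 = 5830
15–29: 6141 × 0.979 = 6012
30–44: 4503 × 0.962 = 4332
45–59: 14430 × 0.957 = 13810
60–74: 14546 × 0.973 = 14153
Giving 5830 / 6012 / 4332 / 13810 / 14153.
— Period 3 —
Births: 4332 × 0.404 = 1750
15–29: 5830 × 0.979 = 5708
30–44: 6012 × 0.962 = 5784
45–59: 4332 × 0.957 = 4146
60–74: 13810 × 0.973 = 13437
Giving 1750 / 5708 / 5784 / 4146 / 13437.
Scenario B total after 3 periods: 30825
Difference B − A = 30825 − 31807 = -982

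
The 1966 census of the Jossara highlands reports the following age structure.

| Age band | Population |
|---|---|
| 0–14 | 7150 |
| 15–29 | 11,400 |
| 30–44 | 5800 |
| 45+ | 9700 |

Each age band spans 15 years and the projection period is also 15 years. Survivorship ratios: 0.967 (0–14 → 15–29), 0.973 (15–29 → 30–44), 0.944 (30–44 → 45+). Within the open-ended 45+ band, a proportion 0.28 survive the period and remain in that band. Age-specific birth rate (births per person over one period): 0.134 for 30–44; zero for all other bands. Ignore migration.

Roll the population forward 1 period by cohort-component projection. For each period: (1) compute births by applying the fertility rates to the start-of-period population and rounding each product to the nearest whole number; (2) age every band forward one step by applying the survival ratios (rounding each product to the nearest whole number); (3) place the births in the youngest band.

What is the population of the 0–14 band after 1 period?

Numbering the groups 1..4 from youngest to oldest:
— Period 1 —
Births: 5800 × 0.134 = 777
Group 2: 7150 × 0.967 = 6914
Group 3: 11400 × 0.973 = 11092
Group 4: 5800 × 0.944 + 9700 × 0.28 = 5475 + 2716 = 8191
→ [777, 6914, 11092, 8191]

777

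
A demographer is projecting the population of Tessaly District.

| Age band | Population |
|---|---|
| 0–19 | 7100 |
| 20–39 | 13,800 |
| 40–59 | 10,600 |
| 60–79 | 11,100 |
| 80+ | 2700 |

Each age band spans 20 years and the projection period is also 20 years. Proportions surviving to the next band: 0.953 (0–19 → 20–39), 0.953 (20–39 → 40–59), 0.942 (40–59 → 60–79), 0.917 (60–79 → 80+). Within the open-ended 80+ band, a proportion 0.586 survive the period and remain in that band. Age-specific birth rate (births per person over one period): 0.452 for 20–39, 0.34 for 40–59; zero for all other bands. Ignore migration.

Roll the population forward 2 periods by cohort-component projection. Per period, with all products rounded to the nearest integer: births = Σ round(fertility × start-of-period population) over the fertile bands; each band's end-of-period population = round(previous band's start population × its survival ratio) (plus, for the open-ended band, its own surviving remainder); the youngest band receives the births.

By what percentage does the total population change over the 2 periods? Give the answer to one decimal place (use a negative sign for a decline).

Period 1.
Births: 13800 × 0.452 = 6238, 10600 × 0.34 = 3604 ⇒ total 9842
20–39: 7100 × 0.953 = 6766
40–59: 13800 × 0.953 = 13151
60–79: 10600 × 0.942 = 9985
80+: 11100 × 0.917 + 2700 × 0.586 = 10179 + 1582 = 11761
End of period: [9842, 6766, 13151, 9985, 11761]
Period 2.
Births: 6766 × 0.452 = 3058, 13151 × 0.34 = 4471 ⇒ total 7529
20–39: 9842 × 0.953 = 9379
40–59: 6766 × 0.953 = 6448
60–79: 13151 × 0.942 = 12388
80+: 9985 × 0.917 + 11761 × 0.586 = 9156 + 6892 = 16048
End of period: [7529, 9379, 6448, 12388, 16048]
Total: 45300 → 51792; change = 6492; percentage change = 14.3%

14.3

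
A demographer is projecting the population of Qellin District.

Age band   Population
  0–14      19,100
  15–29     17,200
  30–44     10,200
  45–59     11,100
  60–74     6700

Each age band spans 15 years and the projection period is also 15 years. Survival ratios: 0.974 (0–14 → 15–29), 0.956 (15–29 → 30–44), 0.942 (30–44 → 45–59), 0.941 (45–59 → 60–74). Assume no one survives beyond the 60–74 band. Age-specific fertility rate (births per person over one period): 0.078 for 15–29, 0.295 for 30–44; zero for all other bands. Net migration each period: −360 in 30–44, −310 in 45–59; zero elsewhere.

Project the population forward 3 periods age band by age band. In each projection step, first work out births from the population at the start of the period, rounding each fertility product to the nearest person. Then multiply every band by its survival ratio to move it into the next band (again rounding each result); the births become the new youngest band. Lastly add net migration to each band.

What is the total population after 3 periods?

[period 1]
Births: 17200 × 0.078 = 1342  |  10200 × 0.295 = 3009 → total 4351
15–29: 19100 × 0.974 = 18603
30–44: 17200 × 0.956 = 16443
45–59: 10200 × 0.942 = 9608
60–74: 11100 × 0.941 = 10445
Net migration: 30–44 − 360 → 16083; 45–59 − 310 → 9298
→ [4351, 18603, 16083, 9298, 10445]
[period 2]
Births: 18603 × 0.078 = 1451  |  16083 × 0.295 = 4744 → total 6195
15–29: 4351 × 0.974 = 4238
30–44: 18603 × 0.956 = 17784
45–59: 16083 × 0.942 = 15150
60–74: 9298 × 0.941 = 8749
Net migration: 30–44 − 360 → 17424; 45–59 − 310 → 14840
→ [6195, 4238, 17424, 14840, 8749]
[period 3]
Births: 4238 × 0.078 = 331  |  17424 × 0.295 = 5140 → total 5471
15–29: 6195 × 0.974 = 6034
30–44: 4238 × 0.956 = 4052
45–59: 17424 × 0.942 = 16413
60–74: 14840 × 0.941 = 13964
Net migration: 30–44 − 360 → 3692; 45–59 − 310 → 16103
→ [5471, 6034, 3692, 16103, 13964]
Total after period 3: 5471 + 6034 + 3692 + 16103 + 13964 = 45264

45264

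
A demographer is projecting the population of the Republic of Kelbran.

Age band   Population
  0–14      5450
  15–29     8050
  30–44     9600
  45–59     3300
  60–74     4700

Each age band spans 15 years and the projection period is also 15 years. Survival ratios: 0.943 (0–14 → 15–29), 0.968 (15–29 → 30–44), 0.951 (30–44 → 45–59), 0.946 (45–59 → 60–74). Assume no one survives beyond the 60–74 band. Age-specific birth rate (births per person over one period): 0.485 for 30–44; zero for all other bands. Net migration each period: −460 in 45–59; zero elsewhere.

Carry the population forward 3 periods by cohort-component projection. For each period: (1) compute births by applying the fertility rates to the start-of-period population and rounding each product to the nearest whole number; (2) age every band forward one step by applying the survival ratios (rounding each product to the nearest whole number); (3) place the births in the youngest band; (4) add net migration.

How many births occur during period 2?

[period 1]
Births: 9600 × 0.485 = 4656
15–29: 5450 × 0.943 = 5139
30–44: 8050 × 0.968 = 7792
45–59: 9600 × 0.951 = 9130
60–74: 3300 × 0.946 = 3122
Net migration: 45–59 − 460 → 8670
End of period: [4656, 5139, 7792, 8670, 3122]
[period 2]
Births: 7792 × 0.485 = 3779
15–29: 4656 × 0.943 = 4391
30–44: 5139 × 0.968 = 4975
45–59: 7792 × 0.951 = 7410
60–74: 8670 × 0.946 = 8202
Net migration: 45–59 − 460 → 6950
End of period: [3779, 4391, 4975, 6950, 8202]

3779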